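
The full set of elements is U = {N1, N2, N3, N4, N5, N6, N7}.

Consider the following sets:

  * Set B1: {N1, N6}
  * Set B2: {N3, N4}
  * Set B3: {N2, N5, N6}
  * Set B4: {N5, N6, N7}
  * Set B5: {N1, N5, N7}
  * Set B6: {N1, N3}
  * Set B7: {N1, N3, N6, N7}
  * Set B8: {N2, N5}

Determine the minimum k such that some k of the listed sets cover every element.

3

B2, B3, and B7 cover everything between them: the union {N1, N2, N3, N4, N5, N6, N7} is all of U.
Only B2 contains N4, so B2 is forced; the remaining 5 elements need at least 2 more sets (each remaining set adds at most 3) — so at least 3 sets are needed, and 3 is optimal.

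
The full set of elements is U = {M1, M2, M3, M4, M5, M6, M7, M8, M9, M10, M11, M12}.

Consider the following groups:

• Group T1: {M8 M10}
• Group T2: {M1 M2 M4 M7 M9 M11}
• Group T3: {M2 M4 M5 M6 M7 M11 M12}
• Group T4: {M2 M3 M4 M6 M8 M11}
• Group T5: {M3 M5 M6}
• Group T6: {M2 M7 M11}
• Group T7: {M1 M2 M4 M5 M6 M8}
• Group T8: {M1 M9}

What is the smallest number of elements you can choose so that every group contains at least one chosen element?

4

Take H = {M5, M7, M8, M9}. Each listed group contains at least one of these, so H is a hitting set of size 4.
The groups T1, T5, T6, T8 are pairwise disjoint, so any hitting set needs a separate element for each — at least 4. Hence 4 is optimal.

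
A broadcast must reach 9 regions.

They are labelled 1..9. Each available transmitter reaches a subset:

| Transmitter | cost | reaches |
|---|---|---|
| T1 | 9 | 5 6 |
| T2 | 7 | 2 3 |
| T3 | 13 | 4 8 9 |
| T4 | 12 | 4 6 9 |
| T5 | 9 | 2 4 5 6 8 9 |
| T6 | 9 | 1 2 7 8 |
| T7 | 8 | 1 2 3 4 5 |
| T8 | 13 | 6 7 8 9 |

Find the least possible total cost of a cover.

T7, T8 together cover every region (T7 ∪ T8 = {1, 2, 3, 4, 5, 6, 7, 8, 9}); total cost 8 + 13 = 21.
The greedy pick T5, T7, T6 costs 26; no covering selection beats 21.

21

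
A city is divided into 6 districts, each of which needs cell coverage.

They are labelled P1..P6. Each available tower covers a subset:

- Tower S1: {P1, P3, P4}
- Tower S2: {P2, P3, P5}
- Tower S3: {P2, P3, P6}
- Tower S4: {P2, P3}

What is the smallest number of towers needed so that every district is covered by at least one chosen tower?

S1 and S2 and S3 together: S1 ∪ S2 ∪ S3 = {P1, P2, P3, P4, P5, P6} — every district is covered.
Only S1 contains P1, so S1 is forced; the remaining 3 districts need at least 2 more towers (each remaining tower adds at most 2) — so at least 3 towers are needed, and 3 is optimal.

3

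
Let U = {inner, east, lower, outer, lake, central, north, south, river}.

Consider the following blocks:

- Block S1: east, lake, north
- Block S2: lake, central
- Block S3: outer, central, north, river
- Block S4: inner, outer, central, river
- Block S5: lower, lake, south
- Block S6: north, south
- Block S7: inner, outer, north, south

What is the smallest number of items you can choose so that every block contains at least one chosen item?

3

Take H = {outer, lake, north}. Each listed block contains at least one of these, so H is a hitting set of size 3.
No choice of 2 items meets every block, so 3 is the minimum.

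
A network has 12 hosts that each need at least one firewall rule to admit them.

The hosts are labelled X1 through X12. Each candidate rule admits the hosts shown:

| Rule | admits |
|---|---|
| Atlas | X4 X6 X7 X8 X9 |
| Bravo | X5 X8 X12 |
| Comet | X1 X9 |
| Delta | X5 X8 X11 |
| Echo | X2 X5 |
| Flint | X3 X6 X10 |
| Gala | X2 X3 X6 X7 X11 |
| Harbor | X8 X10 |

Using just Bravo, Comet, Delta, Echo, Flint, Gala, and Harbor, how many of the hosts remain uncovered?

Union of Bravo, Comet, Delta, Echo, Flint, Gala, Harbor = {X1, X2, X3, X5, X6, X7, X8, X9, X10, X11, X12}.
Not covered: X4 — 1 host.

1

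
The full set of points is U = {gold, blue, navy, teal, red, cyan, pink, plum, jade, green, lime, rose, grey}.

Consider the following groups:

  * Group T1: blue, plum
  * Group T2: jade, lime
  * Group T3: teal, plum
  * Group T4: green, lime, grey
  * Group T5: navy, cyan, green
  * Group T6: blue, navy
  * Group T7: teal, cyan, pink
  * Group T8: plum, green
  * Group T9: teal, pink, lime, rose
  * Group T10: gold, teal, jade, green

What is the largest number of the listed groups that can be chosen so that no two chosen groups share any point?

4

T2, T6, T7, T8 are pairwise disjoint (T2={jade,lime}; T6={blue,navy}; T7={teal,cyan,pink}; T8={plum,green}).
Every remaining group overlaps one of these, and no 5 of the listed groups are pairwise disjoint, so 4 is the maximum.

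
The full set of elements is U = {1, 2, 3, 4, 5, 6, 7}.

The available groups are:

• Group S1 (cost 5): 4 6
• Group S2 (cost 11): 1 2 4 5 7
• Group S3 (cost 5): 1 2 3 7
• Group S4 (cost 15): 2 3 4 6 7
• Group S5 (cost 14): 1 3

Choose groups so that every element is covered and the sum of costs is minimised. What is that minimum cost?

21

S1, S2, S3 together cover every element (S1 ∪ S2 ∪ S3 = {1, 2, 3, 4, 5, 6, 7}); total cost 5 + 11 + 5 = 21.
No covering selection has total cost below 21.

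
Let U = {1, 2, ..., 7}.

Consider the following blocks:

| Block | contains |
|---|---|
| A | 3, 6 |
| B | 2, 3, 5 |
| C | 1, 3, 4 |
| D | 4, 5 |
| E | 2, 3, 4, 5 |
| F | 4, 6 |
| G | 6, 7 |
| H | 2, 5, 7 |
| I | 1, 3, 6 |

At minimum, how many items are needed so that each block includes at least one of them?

The 3 items {1, 5, 6} hit every block.
No choice of 2 items meets every block, so 3 is the minimum.

3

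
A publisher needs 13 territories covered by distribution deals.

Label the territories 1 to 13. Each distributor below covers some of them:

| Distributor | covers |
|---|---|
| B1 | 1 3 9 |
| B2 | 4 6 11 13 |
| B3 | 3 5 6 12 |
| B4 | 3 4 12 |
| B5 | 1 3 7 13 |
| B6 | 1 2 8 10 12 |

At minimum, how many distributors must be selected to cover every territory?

5

B1 and B2 and B3 and B5 and B6 together: B1 ∪ B2 ∪ B3 ∪ B5 ∪ B6 = {1, 2, 3, 4, 5, 6, 7, 8, 9, 10, 11, 12, 13} — every territory is covered.
No 4 of the 6 distributors cover everything (all 15 combinations miss at least one territory), so 5 is optimal.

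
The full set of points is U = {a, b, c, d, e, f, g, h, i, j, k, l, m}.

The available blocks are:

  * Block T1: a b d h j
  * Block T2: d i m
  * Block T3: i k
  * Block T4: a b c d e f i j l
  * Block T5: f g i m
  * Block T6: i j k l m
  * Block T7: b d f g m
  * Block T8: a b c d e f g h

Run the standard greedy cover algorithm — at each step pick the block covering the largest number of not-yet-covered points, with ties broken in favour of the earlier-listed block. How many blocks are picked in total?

4

Greedy: pick T4 (covers 9 new) → pick T5 (covers 2 new) → pick T1 (covers 1 new) → pick T3 (covers 1 new). Total picks: 4.
(The true minimum cover uses only 2 blocks, so greedy is not optimal here.)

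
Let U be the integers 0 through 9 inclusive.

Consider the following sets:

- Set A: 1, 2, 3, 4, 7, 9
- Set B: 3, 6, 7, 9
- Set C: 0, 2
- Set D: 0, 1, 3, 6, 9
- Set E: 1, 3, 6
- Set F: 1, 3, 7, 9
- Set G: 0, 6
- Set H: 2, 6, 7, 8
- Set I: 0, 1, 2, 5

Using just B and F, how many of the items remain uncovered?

5

Union of B, F = {1, 3, 6, 7, 9}.
Not covered: 0, 2, 4, 5, 8 — 5 items.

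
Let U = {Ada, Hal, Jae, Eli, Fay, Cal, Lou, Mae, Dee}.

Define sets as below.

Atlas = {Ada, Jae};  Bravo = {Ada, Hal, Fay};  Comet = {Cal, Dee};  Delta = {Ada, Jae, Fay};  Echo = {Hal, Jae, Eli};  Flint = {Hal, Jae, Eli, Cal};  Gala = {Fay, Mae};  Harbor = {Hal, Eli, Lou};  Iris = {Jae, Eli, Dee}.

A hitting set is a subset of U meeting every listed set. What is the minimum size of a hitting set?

Take H = {Jae, Eli, Fay, Cal}. Each listed set contains at least one of these, so H is a hitting set of size 4.
The sets Atlas, Comet, Gala, Harbor are pairwise disjoint, so any hitting set needs a separate element for each — at least 4. Hence 4 is optimal.

4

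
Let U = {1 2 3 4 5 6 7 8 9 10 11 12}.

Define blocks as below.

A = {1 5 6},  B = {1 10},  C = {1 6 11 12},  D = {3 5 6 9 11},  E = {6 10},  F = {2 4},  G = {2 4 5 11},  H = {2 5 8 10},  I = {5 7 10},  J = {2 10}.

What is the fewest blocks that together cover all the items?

5

C and D and F and H and I together: C ∪ D ∪ F ∪ H ∪ I = {1, 2, 3, 4, 5, 6, 7, 8, 9, 10, 11, 12} — every item is covered.
No 4 of the 10 blocks cover everything (all 210 combinations miss at least one item), so 5 is optimal.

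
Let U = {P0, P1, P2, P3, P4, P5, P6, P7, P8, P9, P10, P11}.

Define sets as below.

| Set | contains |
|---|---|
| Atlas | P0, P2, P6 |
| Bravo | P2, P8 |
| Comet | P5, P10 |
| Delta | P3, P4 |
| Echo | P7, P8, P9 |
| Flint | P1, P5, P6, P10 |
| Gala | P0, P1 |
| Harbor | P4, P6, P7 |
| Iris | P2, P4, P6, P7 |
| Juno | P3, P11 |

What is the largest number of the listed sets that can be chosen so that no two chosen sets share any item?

Bravo, Comet, Gala, Harbor, Juno are pairwise disjoint (Bravo={P2,P8}; Comet={P5,P10}; Gala={P0,P1}; Harbor={P4,P6,P7}; Juno={P3,P11}).
Every remaining set overlaps one of these, and no 6 of the listed sets are pairwise disjoint, so 5 is the maximum.

5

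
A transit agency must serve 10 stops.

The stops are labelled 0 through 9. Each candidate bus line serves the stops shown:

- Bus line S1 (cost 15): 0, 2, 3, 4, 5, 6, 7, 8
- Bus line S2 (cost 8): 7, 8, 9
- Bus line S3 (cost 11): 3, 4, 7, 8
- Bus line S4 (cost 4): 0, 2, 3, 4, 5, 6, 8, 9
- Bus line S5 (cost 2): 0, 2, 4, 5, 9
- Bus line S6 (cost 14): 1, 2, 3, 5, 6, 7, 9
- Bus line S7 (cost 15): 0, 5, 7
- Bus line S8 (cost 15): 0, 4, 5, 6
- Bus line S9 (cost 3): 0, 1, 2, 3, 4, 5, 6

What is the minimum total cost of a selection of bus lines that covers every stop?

S2, S9 together cover every stop (S2 ∪ S9 = {0, 1, 2, 3, 4, 5, 6, 7, 8, 9}); total cost 8 + 3 = 11.
The greedy pick S5, S9, S2 costs 13; no covering selection beats 11.

11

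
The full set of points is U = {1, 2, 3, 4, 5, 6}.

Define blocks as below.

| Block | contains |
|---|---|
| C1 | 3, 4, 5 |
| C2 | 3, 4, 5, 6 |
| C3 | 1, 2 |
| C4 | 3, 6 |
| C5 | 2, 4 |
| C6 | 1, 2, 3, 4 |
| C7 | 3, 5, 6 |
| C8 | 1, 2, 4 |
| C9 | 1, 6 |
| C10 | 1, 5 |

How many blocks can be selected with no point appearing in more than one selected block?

3

C4, C5, C10 are pairwise disjoint (C4={3,6}; C5={2,4}; C10={1,5}).
Every remaining block overlaps one of these, and no 4 of the listed blocks are pairwise disjoint, so 3 is the maximum.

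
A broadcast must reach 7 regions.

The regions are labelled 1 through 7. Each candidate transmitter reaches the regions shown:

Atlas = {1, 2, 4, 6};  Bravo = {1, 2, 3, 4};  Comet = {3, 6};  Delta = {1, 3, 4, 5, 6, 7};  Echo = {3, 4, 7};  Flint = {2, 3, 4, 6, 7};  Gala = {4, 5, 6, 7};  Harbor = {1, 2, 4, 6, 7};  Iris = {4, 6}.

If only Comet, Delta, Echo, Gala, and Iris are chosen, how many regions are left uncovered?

Union of Comet, Delta, Echo, Gala, Iris = {1, 3, 4, 5, 6, 7}.
Not covered: 2 — 1 region.

1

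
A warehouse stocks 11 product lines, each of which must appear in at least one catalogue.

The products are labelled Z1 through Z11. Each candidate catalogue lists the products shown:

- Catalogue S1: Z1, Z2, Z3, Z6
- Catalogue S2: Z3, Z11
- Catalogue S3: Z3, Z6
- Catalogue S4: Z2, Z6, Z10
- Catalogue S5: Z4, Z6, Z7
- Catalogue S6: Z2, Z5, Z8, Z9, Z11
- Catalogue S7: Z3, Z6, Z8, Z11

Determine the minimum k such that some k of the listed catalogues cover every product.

S1 and S4 and S5 and S6 together: S1 ∪ S4 ∪ S5 ∪ S6 = {Z1, Z2, Z3, Z4, Z5, Z6, Z7, Z8, Z9, Z10, Z11} — every product is covered.
No 3 of the 7 catalogues cover everything (all 35 combinations miss at least one product), so 4 is optimal.

4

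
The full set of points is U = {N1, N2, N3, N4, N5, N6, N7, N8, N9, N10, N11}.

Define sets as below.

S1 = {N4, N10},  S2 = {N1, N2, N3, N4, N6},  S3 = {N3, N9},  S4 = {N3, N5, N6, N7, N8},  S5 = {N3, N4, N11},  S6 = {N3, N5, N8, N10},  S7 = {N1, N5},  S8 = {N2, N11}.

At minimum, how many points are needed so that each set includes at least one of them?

4

Take H = {N2, N4, N5, N9}. Each listed set contains at least one of these, so H is a hitting set of size 4.
The sets S1, S3, S7, S8 are pairwise disjoint, so any hitting set needs a separate point for each — at least 4. Hence 4 is optimal.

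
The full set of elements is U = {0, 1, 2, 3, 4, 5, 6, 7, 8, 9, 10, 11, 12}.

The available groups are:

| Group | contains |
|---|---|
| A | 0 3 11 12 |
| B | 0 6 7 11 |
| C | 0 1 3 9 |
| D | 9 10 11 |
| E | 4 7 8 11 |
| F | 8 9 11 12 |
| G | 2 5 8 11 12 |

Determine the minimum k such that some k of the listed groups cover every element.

B, C, D, E, and G cover everything between them: the union {0, 1, 2, 3, 4, 5, 6, 7, 8, 9, 10, 11, 12} is all of U.
No 4 of the 7 groups cover everything (all 35 combinations miss at least one element), so 5 is optimal.

5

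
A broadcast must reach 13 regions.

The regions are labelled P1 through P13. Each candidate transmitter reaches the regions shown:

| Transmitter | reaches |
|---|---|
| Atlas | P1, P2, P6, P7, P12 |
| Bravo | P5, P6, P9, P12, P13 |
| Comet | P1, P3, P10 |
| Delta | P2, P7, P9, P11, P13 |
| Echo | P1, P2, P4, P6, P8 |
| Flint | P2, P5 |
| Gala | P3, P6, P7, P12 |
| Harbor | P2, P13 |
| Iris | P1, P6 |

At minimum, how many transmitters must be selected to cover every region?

Bravo and Comet and Delta and Echo together: Bravo ∪ Comet ∪ Delta ∪ Echo = {P1, P2, P3, P4, P5, P6, P7, P8, P9, P10, P11, P12, P13} — every region is covered.
No 3 of the 9 transmitters cover everything (all 84 combinations miss at least one region), so 4 is optimal.

4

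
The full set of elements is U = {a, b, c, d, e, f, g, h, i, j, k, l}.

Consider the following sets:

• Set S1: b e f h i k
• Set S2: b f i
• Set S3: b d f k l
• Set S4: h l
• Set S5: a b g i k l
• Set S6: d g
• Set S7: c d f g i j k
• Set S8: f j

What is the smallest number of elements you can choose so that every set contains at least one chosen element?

The 3 elements {f, g, l} hit every set.
The sets S2, S4, S6 are pairwise disjoint, so any hitting set needs a separate element for each — at least 3. Hence 3 is optimal.

3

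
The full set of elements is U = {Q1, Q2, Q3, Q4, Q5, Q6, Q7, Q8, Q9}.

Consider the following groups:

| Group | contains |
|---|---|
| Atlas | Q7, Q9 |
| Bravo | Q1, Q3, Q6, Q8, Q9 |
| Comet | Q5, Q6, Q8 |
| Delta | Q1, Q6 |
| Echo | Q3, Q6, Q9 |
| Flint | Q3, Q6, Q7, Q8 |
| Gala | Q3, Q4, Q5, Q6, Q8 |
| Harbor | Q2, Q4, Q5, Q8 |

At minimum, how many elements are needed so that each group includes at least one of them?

H = {Q4, Q6, Q7} meets every group (each contains at least one member of H), and |H| = 3.
The groups Atlas, Delta, Harbor are pairwise disjoint, so any hitting set needs a separate element for each — at least 3. Hence 3 is optimal.

3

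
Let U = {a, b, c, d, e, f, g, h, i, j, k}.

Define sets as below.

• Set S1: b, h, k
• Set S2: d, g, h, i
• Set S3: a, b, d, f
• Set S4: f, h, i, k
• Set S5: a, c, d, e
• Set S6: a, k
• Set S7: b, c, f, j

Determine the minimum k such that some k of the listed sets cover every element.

4

S1 and S2 and S5 and S7 together: S1 ∪ S2 ∪ S5 ∪ S7 = {a, b, c, d, e, f, g, h, i, j, k} — every element is covered.
No 3 of the 7 sets cover everything (all 35 combinations miss at least one element), so 4 is optimal.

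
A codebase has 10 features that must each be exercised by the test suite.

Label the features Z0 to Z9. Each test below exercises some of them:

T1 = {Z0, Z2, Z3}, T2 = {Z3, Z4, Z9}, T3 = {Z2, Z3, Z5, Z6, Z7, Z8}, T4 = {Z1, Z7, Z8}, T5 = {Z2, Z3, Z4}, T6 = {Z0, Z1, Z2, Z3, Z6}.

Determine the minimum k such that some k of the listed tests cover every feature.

3

Take {T2, T3, T6}. Their union is {Z0, Z1, Z2, Z3, Z4, Z5, Z6, Z7, Z8, Z9}, which is all 10 features.
Only T3 contains Z5, so T3 is forced; the remaining 4 features need at least 2 more tests (each remaining test adds at most 2) — so at least 3 tests are needed, and 3 is optimal.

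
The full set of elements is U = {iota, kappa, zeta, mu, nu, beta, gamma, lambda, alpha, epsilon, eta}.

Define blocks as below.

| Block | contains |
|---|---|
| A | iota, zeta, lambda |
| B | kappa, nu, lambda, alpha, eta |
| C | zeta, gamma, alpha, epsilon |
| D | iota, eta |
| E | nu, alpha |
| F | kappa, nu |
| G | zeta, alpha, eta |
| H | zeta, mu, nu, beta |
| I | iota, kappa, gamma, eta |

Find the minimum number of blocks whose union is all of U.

4

B and C and H and I together: B ∪ C ∪ H ∪ I = {iota, kappa, zeta, mu, nu, beta, gamma, lambda, alpha, epsilon, eta} — every element is covered.
No 3 of the 9 blocks cover everything (all 84 combinations miss at least one element), so 4 is optimal.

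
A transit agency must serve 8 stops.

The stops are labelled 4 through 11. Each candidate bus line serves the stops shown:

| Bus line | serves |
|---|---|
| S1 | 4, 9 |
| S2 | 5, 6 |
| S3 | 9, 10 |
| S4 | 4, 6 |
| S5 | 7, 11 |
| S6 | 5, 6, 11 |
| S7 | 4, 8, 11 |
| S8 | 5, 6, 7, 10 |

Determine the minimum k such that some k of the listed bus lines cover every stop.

Take {S1, S7, S8}. Their union is {4, 5, 6, 7, 8, 9, 10, 11}, which is all 8 stops.
Only S7 contains 8, so S7 is forced; the remaining 5 stops need at least 2 more bus lines (each remaining bus line adds at most 4) — so at least 3 bus lines are needed, and 3 is optimal.

3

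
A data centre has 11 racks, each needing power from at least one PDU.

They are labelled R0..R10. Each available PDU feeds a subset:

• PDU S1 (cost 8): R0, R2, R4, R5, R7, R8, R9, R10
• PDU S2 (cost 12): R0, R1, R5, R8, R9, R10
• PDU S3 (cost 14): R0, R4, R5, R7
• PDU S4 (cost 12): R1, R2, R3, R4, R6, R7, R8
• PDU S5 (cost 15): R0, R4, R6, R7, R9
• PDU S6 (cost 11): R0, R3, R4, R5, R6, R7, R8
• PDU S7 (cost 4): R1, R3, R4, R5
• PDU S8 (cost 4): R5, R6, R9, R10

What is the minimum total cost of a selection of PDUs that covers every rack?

16

S1, S7, S8 together cover every rack (S1 ∪ S7 ∪ S8 = {R0, R1, R2, R3, R4, R5, R6, R7, R8, R9, R10}); total cost 8 + 4 + 4 = 16.
No covering selection has total cost below 16.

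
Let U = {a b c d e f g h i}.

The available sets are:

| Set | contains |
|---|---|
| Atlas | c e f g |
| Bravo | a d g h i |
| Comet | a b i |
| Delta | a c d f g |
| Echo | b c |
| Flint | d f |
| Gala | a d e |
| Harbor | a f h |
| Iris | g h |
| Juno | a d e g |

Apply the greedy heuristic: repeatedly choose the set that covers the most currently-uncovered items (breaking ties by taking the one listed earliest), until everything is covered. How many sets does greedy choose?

3

Greedy: pick Bravo (covers 5 new) → pick Atlas (covers 3 new) → pick Comet (covers 1 new). Total picks: 3.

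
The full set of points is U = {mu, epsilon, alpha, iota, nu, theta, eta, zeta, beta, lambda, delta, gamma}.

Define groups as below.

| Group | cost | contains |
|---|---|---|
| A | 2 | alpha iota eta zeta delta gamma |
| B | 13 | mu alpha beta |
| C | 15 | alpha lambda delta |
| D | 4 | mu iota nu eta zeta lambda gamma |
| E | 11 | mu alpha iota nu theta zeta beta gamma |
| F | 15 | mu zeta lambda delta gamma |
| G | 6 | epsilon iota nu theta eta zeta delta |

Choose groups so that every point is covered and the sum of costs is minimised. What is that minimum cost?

21

D, E, G together cover every point (D ∪ E ∪ G = {mu, epsilon, alpha, iota, nu, theta, eta, zeta, beta, lambda, delta, gamma}); total cost 4 + 11 + 6 = 21.
The greedy pick A, D, G, E costs 23; no covering selection beats 21.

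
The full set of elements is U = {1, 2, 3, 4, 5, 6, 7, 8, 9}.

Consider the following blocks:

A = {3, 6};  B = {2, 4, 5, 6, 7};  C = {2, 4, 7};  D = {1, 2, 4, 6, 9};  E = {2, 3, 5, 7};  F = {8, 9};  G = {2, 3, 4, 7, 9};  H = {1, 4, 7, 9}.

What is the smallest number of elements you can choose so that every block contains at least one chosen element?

T = {3, 7, 9} meets every block (each contains at least one member of T), and |T| = 3.
The blocks A, C, F are pairwise disjoint, so any hitting set needs a separate element for each — at least 3. Hence 3 is optimal.

3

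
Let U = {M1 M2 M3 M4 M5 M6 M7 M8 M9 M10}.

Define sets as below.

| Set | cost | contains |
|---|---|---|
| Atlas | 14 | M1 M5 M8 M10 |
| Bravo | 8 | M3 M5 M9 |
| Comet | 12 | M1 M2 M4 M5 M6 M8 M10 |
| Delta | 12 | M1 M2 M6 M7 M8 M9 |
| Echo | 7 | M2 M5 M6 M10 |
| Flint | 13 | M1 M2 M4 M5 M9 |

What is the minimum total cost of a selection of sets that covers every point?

Bravo, Comet, Delta together cover every point (Bravo ∪ Comet ∪ Delta = {M1, M2, M3, M4, M5, M6, M7, M8, M9, M10}); total cost 8 + 12 + 12 = 32.
No covering selection has total cost below 32.

32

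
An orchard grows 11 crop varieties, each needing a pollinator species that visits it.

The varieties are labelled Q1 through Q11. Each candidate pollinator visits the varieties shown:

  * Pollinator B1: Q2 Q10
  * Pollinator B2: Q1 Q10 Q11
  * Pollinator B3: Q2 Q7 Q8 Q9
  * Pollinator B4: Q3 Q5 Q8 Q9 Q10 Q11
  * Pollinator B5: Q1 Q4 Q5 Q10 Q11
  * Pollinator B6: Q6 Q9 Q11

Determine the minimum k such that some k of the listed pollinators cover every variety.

Take {B3, B4, B5, B6}. Their union is {Q1, Q2, Q3, Q4, Q5, Q6, Q7, Q8, Q9, Q10, Q11}, which is all 11 varieties.
Only B4 contains Q3, so B4 is forced; the remaining 5 varieties need at least 3 more pollinators (each remaining pollinator adds at most 2) — so at least 4 pollinators are needed, and 4 is optimal.

4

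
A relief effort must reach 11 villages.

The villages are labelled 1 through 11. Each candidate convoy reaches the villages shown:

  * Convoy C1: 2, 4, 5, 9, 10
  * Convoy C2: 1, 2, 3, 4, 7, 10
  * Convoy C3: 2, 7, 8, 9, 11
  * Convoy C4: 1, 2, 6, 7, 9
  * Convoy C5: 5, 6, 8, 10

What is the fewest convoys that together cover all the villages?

3

Take {C2, C3, C5}. Their union is {1, 2, 3, 4, 5, 6, 7, 8, 9, 10, 11}, which is all 11 villages.
Only C2 contains 3, so C2 is forced; the remaining 5 villages need at least 2 more convoys (each remaining convoy adds at most 3) — so at least 3 convoys are needed, and 3 is optimal.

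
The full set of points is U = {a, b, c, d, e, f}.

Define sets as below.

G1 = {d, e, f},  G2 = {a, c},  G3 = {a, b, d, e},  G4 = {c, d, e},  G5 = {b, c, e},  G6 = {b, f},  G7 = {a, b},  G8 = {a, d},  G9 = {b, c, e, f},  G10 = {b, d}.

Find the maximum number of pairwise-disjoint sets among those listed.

G4, G7 are pairwise disjoint (G4={c,d,e}; G7={a,b}).
Every remaining set overlaps one of these, and no 3 of the listed sets are pairwise disjoint, so 2 is the maximum.

2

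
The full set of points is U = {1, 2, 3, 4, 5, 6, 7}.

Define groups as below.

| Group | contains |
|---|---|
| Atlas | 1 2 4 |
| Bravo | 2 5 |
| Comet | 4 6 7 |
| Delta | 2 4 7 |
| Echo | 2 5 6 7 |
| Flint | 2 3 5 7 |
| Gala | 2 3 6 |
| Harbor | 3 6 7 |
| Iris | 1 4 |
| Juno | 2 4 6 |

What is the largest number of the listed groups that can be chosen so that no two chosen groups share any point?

Bravo, Harbor, Iris are pairwise disjoint (Bravo={2,5}; Harbor={3,6,7}; Iris={1,4}).
Every remaining group overlaps one of these, and no 4 of the listed groups are pairwise disjoint, so 3 is the maximum.

3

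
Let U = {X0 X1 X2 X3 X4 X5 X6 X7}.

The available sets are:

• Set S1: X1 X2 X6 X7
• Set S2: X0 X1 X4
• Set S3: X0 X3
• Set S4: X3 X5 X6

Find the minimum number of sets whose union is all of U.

3

Take {S1, S2, S4}. Their union is {X0, X1, X2, X3, X4, X5, X6, X7}, which is all 8 items.
Only S1 contains X2, so S1 is forced; the remaining 4 items need at least 2 more sets (each remaining set adds at most 2) — so at least 3 sets are needed, and 3 is optimal.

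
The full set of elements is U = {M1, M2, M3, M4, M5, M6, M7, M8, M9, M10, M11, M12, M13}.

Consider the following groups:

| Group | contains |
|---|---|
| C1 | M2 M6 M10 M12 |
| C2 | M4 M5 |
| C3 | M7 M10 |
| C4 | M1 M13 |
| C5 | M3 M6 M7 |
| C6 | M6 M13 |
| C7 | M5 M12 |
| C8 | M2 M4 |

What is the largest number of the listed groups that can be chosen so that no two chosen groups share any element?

4

C3, C4, C7, C8 are pairwise disjoint (C3={M7,M10}; C4={M1,M13}; C7={M5,M12}; C8={M2,M4}).
Every remaining group overlaps one of these, and no 5 of the listed groups are pairwise disjoint, so 4 is the maximum.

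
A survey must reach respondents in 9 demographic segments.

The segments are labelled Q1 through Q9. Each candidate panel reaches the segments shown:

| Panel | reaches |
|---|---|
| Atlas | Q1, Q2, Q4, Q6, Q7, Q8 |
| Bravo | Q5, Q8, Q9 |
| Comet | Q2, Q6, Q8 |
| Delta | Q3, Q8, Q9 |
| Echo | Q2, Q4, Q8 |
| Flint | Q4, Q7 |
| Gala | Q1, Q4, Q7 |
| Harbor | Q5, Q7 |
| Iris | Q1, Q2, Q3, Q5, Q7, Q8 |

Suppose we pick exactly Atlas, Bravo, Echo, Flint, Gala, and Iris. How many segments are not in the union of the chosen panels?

0

Union of Atlas, Bravo, Echo, Flint, Gala, Iris = {Q1, Q2, Q3, Q4, Q5, Q6, Q7, Q8, Q9} — that's every segment, so 0 are uncovered.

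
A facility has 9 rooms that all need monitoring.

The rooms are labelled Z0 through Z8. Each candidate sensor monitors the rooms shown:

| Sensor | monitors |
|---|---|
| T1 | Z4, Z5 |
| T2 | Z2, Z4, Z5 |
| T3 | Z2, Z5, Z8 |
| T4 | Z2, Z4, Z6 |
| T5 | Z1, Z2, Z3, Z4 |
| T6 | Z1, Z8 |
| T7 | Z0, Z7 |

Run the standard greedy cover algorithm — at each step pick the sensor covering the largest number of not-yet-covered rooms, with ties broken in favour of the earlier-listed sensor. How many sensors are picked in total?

4

Greedy: pick T5 (covers 4 new) → pick T3 (covers 2 new) → pick T7 (covers 2 new) → pick T4 (covers 1 new). Total picks: 4.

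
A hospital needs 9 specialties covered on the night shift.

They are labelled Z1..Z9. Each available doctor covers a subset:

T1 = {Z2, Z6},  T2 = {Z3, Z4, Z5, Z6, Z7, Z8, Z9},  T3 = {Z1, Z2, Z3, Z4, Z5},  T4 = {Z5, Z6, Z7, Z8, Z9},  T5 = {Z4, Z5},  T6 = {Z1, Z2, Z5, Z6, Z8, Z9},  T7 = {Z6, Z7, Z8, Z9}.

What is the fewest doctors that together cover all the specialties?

T3 and T7 together: T3 ∪ T7 = {Z1, Z2, Z3, Z4, Z5, Z6, Z7, Z8, Z9} — every specialty is covered.
No single doctor has all 9 specialties (the largest, T2, has 7), so 2 is optimal.

2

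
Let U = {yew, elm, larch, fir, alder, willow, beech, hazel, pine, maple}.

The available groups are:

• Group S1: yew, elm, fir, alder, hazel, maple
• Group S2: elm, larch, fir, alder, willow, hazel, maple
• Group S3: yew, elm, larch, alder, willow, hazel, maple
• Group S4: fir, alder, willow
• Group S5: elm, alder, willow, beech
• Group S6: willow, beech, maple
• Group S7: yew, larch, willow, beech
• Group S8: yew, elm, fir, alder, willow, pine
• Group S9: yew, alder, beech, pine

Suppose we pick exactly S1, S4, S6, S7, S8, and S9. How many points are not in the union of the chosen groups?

0

Union of S1, S4, S6, S7, S8, S9 = {yew, elm, larch, fir, alder, willow, beech, hazel, pine, maple} — that's every point, so 0 are uncovered.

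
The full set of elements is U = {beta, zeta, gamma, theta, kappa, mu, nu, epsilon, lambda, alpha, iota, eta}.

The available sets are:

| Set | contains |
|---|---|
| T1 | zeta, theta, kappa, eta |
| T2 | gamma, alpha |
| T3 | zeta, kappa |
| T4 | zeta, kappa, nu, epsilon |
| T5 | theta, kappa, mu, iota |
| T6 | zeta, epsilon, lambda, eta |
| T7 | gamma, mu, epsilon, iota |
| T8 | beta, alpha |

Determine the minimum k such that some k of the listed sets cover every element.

5

T2, T4, T5, T6, and T8 cover everything between them: the union {beta, zeta, gamma, theta, kappa, mu, nu, epsilon, lambda, alpha, iota, eta} is all of U.
No 4 of the 8 sets cover everything (all 70 combinations miss at least one element), so 5 is optimal.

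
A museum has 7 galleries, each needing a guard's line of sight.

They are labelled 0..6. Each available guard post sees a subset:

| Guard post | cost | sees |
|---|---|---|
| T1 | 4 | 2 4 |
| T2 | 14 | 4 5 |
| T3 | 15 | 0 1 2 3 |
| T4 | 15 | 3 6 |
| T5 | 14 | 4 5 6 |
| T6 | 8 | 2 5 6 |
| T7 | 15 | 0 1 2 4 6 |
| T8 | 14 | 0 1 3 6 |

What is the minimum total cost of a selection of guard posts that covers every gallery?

T1, T6, T8 together cover every gallery (T1 ∪ T6 ∪ T8 = {0, 1, 2, 3, 4, 5, 6}); total cost 4 + 8 + 14 = 26.
No covering selection has total cost below 26.

26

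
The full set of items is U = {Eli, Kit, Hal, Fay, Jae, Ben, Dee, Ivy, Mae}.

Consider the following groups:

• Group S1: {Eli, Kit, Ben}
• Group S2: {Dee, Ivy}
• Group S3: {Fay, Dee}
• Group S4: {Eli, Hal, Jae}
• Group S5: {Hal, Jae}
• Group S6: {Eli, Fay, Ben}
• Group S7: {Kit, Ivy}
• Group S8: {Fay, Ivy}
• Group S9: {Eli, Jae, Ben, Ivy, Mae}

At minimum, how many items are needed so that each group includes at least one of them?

Take H = {Hal, Fay, Ben, Ivy}. Each listed group contains at least one of these, so H is a hitting set of size 4.
No choice of 3 items meets every group, so 4 is the minimum.

4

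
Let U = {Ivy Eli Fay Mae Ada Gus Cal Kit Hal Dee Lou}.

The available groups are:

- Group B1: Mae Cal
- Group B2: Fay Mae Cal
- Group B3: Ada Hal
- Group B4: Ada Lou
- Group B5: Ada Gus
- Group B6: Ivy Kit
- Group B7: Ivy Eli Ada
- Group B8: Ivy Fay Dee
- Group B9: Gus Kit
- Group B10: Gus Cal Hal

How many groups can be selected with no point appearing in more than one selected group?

4

B1, B4, B8, B9 are pairwise disjoint (B1={Mae,Cal}; B4={Ada,Lou}; B8={Ivy,Fay,Dee}; B9={Gus,Kit}).
Every remaining group overlaps one of these, and no 5 of the listed groups are pairwise disjoint, so 4 is the maximum.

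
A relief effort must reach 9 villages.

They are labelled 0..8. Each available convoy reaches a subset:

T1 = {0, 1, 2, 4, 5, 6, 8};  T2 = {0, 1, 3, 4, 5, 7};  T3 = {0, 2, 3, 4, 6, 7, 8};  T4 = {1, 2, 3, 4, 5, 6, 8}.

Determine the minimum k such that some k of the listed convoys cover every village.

Take {T1, T3}. Their union is {0, 1, 2, 3, 4, 5, 6, 7, 8}, which is all 9 villages.
No single convoy has all 9 villages (the largest, T1, has 7), so 2 is optimal.

2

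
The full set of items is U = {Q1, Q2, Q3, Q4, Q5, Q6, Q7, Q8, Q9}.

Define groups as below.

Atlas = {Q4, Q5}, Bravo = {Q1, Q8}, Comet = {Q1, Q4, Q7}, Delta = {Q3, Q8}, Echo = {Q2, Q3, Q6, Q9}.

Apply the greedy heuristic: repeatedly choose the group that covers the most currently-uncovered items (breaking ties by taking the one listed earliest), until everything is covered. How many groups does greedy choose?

Greedy: pick Echo (covers 4 new) → pick Comet (covers 3 new) → pick Atlas (covers 1 new) → pick Bravo (covers 1 new). Total picks: 4.

4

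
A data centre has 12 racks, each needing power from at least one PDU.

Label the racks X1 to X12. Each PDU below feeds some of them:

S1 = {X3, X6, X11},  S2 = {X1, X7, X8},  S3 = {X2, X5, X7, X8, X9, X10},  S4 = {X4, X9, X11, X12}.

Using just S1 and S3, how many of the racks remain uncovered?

3

Union of S1, S3 = {X2, X3, X5, X6, X7, X8, X9, X10, X11}.
Not covered: X1, X4, X12 — 3 racks.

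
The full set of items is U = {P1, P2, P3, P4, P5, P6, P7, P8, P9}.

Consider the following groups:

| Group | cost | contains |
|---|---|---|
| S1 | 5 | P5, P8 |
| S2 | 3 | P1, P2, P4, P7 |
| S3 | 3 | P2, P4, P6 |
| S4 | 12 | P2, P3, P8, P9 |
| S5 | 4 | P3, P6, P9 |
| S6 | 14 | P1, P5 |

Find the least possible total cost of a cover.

S1, S2, S5 together cover every item (S1 ∪ S2 ∪ S5 = {P1, P2, P3, P4, P5, P6, P7, P8, P9}); total cost 5 + 3 + 4 = 12.
No covering selection has total cost below 12.

12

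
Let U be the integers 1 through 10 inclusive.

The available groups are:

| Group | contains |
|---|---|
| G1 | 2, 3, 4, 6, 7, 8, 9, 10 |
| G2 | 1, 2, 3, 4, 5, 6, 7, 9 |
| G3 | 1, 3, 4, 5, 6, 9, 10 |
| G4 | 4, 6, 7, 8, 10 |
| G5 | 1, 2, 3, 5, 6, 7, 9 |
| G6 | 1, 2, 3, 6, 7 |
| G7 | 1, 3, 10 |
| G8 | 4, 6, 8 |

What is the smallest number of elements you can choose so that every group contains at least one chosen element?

2

The 2 elements {1, 6} hit every group.
The groups G7, G8 are pairwise disjoint, so any hitting set needs a separate element for each — at least 2. Hence 2 is optimal.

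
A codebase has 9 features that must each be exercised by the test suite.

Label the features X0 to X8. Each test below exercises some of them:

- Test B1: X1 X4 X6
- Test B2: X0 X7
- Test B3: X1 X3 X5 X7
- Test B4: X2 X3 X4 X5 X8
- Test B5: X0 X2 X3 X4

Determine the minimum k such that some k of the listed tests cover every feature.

3

Take {B1, B2, B4}. Their union is {X0, X1, X2, X3, X4, X5, X6, X7, X8}, which is all 9 features.
Only B1 contains X6, so B1 is forced; the remaining 6 features need at least 2 more tests (each remaining test adds at most 4) — so at least 3 tests are needed, and 3 is optimal.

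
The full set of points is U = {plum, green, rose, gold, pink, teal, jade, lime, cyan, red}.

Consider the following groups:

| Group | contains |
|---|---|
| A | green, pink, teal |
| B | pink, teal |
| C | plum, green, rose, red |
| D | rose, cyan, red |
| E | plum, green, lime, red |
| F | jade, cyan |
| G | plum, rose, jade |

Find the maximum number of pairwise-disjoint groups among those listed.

3

B, E, F are pairwise disjoint (B={pink,teal}; E={plum,green,lime,red}; F={jade,cyan}).
Every remaining group overlaps one of these, and no 4 of the listed groups are pairwise disjoint, so 3 is the maximum.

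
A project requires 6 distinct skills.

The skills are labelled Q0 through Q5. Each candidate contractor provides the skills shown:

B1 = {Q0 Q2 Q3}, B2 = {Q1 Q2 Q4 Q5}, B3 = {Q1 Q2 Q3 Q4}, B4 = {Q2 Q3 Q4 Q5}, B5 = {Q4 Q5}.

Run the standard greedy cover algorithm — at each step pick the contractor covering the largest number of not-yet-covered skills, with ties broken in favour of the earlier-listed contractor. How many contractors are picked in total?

Greedy: pick B2 (covers 4 new) → pick B1 (covers 2 new). Total picks: 2.

2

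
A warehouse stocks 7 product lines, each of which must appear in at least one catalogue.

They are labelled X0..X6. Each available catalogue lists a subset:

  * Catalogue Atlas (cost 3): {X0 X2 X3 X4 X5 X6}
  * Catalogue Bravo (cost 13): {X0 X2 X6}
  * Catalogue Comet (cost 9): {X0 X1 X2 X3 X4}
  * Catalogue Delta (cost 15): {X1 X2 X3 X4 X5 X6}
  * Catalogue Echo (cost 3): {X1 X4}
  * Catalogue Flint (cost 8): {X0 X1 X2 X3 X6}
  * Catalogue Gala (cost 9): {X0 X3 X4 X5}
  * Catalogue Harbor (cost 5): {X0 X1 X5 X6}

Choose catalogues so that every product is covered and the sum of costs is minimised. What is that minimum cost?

6

Atlas, Echo together cover every product (Atlas ∪ Echo = {X0, X1, X2, X3, X4, X5, X6}); total cost 3 + 3 = 6.
No covering selection has total cost below 6.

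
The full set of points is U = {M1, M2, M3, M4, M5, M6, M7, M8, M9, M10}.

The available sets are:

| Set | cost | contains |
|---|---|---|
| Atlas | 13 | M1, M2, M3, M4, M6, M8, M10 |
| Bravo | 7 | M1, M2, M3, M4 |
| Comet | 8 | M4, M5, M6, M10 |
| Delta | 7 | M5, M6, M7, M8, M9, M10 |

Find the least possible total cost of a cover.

14

Bravo, Delta together cover every point (Bravo ∪ Delta = {M1, M2, M3, M4, M5, M6, M7, M8, M9, M10}); total cost 7 + 7 = 14.
No covering selection has total cost below 14.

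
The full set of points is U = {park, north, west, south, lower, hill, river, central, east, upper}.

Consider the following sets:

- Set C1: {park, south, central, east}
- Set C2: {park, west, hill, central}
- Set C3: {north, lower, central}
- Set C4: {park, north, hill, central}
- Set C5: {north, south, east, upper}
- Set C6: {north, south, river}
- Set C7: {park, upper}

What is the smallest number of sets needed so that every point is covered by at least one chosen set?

4

C2, C3, C5, and C6 cover everything between them: the union {park, north, west, south, lower, hill, river, central, east, upper} is all of U.
Only C3 contains lower, so C3 is forced; the remaining 7 points need at least 3 more sets (each remaining set adds at most 3) — so at least 4 sets are needed, and 4 is optimal.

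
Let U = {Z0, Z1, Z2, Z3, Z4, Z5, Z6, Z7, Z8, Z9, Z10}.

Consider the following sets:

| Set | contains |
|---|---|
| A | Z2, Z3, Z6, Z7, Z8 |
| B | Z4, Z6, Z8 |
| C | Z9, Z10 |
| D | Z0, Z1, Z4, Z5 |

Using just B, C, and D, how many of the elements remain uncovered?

3

Union of B, C, D = {Z0, Z1, Z4, Z5, Z6, Z8, Z9, Z10}.
Not covered: Z2, Z3, Z7 — 3 elements.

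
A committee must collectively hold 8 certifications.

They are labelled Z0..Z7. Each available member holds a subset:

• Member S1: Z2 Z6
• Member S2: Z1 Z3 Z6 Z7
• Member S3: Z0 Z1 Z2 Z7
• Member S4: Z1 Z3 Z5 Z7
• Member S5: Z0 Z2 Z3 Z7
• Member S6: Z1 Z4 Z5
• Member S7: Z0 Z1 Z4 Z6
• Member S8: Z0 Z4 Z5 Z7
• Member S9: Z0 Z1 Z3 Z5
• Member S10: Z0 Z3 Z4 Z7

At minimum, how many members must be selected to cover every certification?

S1 and S4 and S7 together: S1 ∪ S4 ∪ S7 = {Z0, Z1, Z2, Z3, Z4, Z5, Z6, Z7} — every certification is covered.
No 2 of the 10 members cover everything (all 45 combinations miss at least one certification), so 3 is optimal.

3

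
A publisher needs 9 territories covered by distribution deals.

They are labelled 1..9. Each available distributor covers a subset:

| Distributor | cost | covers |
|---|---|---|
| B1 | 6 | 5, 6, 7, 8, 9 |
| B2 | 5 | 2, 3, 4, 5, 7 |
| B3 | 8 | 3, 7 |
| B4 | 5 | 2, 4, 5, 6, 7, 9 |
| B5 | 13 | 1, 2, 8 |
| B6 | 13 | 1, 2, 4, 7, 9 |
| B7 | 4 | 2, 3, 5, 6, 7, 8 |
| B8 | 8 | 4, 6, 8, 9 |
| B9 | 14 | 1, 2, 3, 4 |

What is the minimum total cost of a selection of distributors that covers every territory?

B6, B7 together cover every territory (B6 ∪ B7 = {1, 2, 3, 4, 5, 6, 7, 8, 9}); total cost 13 + 4 = 17.
The greedy pick B7, B4, B5 costs 22; no covering selection beats 17.

17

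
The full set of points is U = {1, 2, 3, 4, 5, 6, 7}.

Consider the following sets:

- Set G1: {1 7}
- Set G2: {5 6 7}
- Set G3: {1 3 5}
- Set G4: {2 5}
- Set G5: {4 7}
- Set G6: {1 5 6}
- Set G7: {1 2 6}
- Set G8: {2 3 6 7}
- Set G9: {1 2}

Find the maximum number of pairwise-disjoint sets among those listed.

G5, G9 are pairwise disjoint (G5={4,7}; G9={1,2}).
Every remaining set overlaps one of these, and no 3 of the listed sets are pairwise disjoint, so 2 is the maximum.

2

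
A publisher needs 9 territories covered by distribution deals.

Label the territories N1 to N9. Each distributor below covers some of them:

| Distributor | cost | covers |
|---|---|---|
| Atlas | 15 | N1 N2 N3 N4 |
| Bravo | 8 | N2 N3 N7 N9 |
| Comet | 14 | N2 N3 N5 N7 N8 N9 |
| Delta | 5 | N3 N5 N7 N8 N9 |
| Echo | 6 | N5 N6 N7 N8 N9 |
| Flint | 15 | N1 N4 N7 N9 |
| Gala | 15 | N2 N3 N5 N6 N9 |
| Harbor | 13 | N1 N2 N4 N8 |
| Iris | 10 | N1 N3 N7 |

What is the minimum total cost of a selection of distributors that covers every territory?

21

Atlas, Echo together cover every territory (Atlas ∪ Echo = {N1, N2, N3, N4, N5, N6, N7, N8, N9}); total cost 15 + 6 = 21.
The greedy pick Delta, Harbor, Echo costs 24; no covering selection beats 21.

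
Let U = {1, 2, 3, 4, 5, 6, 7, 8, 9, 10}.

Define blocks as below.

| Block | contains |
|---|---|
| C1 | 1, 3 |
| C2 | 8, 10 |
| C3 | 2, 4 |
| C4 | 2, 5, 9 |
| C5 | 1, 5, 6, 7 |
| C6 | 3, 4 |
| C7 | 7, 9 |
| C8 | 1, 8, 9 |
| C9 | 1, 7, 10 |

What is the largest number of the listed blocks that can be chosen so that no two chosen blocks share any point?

4

C1, C2, C3, C7 are pairwise disjoint (C1={1,3}; C2={8,10}; C3={2,4}; C7={7,9}).
Every remaining block overlaps one of these, and no 5 of the listed blocks are pairwise disjoint, so 4 is the maximum.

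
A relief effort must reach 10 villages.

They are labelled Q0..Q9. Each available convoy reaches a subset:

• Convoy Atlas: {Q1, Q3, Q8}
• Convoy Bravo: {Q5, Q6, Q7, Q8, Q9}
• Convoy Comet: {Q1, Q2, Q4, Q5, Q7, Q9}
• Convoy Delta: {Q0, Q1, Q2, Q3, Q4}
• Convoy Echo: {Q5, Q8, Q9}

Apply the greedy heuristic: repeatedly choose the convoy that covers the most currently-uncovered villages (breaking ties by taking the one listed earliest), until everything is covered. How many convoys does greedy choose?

Greedy: pick Comet (covers 6 new) → pick Atlas (covers 2 new) → pick Bravo (covers 1 new) → pick Delta (covers 1 new). Total picks: 4.
(The true minimum cover uses only 2 convoys, so greedy is not optimal here.)

4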